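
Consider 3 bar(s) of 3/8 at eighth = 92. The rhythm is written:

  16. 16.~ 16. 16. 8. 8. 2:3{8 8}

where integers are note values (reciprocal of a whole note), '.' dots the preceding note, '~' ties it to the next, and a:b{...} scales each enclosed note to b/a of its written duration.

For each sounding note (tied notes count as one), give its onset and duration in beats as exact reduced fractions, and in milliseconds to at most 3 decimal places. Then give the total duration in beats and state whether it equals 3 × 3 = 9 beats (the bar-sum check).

1) 0.0ms=0b +489.13ms=3/4b
2) 489.13ms=3/4b +978.261ms=3/2b
3) 1467.391ms=9/4b +489.13ms=3/4b
4) 1956.522ms=3b +978.261ms=3/2b
5) 2934.783ms=9/2b +978.261ms=3/2b
6) 3913.043ms=6b +978.261ms=3/2b
7) 4891.304ms=15/2b +978.261ms=3/2b
Σ=9b of 9 (92bpm 3/8) — PASS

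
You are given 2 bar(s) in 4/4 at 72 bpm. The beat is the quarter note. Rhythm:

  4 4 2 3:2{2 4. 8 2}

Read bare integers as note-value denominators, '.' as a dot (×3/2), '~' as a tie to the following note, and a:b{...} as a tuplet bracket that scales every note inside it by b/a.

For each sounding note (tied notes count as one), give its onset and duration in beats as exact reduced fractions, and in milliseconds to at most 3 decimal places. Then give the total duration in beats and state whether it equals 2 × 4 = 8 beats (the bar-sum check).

1) 0.0ms=0b +833.333ms=1b
2) 833.333ms=1b +833.333ms=1b
3) 1666.667ms=2b +1666.667ms=2b
4) 3333.333ms=4b +1111.111ms=4/3b
5) 4444.444ms=16/3b +833.333ms=1b
6) 5277.778ms=19/3b +277.778ms=1/3b
7) 5555.556ms=20/3b +1111.111ms=4/3b
Σ=8b of 8 (72bpm 4/4) — PASS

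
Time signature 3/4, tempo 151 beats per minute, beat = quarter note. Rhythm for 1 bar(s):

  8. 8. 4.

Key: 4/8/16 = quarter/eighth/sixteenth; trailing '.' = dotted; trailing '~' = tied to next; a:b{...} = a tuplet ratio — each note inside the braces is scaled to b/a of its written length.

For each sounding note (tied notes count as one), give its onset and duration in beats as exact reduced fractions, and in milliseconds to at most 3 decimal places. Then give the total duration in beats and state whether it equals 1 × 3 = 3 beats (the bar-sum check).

1) 0.0ms=0b +298.013ms=3/4b
2) 298.013ms=3/4b +298.013ms=3/4b
3) 596.026ms=3/2b +596.026ms=3/2b
Σ=3b of 3 (151bpm 3/4) — PASS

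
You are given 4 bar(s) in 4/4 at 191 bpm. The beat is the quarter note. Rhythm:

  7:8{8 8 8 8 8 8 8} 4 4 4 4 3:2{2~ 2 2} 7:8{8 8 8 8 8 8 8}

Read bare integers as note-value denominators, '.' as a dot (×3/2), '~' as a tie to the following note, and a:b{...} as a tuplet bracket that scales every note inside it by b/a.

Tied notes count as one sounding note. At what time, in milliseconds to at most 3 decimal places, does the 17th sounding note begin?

note 17 onset = 96/7b = 4308.153ms

1. 0.0ms @ 0 + 179.506ms (4/7)
2. 179.506ms @ 4/7 + 179.506ms (4/7)
3. 359.013ms @ 8/7 + 179.506ms (4/7)
4. 538.519ms @ 12/7 + 179.506ms (4/7)
5. 718.025ms @ 16/7 + 179.506ms (4/7)
6. 897.532ms @ 20/7 + 179.506ms (4/7)
7. 1077.038ms @ 24/7 + 179.506ms (4/7)
8. 1256.545ms @ 4 + 314.136ms (1)
9. 1570.681ms @ 5 + 314.136ms (1)
10. 1884.817ms @ 6 + 314.136ms (1)
11. 2198.953ms @ 7 + 314.136ms (1)
12. 2513.089ms @ 8 + 837.696ms (8/3)
13. 3350.785ms @ 32/3 + 418.848ms (4/3)
14. 3769.634ms @ 12 + 179.506ms (4/7)
15. 3949.14ms @ 88/7 + 179.506ms (4/7)
16. 4128.646ms @ 92/7 + 179.506ms (4/7)
17. 4308.153ms @ 96/7 + 179.506ms (4/7)
18. 4487.659ms @ 100/7 + 179.506ms (4/7)
19. 4667.165ms @ 104/7 + 179.506ms (4/7)
20. 4846.672ms @ 108/7 + 179.506ms (4/7)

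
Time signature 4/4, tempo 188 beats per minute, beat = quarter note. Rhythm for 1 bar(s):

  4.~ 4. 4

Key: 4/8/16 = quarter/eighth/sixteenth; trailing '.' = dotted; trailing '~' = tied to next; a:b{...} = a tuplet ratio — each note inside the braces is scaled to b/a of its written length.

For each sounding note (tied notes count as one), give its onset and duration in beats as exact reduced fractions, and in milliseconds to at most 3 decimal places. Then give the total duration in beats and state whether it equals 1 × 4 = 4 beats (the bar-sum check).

1) 0.0ms=0b +957.447ms=3b
2) 957.447ms=3b +319.149ms=1b
Σ=4b of 4 (188bpm 4/4) — PASS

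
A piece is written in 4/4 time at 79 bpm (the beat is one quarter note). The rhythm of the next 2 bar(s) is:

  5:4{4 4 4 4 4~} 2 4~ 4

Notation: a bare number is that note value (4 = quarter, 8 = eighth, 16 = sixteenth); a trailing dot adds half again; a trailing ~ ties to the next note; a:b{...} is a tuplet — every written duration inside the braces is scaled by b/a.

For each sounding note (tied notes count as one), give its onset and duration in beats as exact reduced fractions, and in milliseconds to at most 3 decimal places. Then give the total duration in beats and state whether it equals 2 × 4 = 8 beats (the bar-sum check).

1) 0.0ms=0b +607.595ms=4/5b
2) 607.595ms=4/5b +607.595ms=4/5b
3) 1215.19ms=8/5b +607.595ms=4/5b
4) 1822.785ms=12/5b +607.595ms=4/5b
5) 2430.38ms=16/5b +2126.582ms=14/5b
6) 4556.962ms=6b +1518.987ms=2b
Σ=8b of 8 (79bpm 4/4) — PASS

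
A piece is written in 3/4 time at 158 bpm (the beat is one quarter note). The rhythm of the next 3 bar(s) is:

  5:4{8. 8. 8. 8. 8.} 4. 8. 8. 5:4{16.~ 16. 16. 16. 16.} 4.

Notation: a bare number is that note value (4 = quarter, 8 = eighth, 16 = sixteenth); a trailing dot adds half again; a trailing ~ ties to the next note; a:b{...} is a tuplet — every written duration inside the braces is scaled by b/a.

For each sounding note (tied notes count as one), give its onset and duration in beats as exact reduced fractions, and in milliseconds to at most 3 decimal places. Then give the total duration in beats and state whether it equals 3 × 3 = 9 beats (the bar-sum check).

1) 0.0ms=0b +227.848ms=3/5b
2) 227.848ms=3/5b +227.848ms=3/5b
3) 455.696ms=6/5b +227.848ms=3/5b
4) 683.544ms=9/5b +227.848ms=3/5b
5) 911.392ms=12/5b +227.848ms=3/5b
6) 1139.241ms=3b +569.62ms=3/2b
7) 1708.861ms=9/2b +284.81ms=3/4b
8) 1993.671ms=21/4b +284.81ms=3/4b
9) 2278.481ms=6b +227.848ms=3/5b
10) 2506.329ms=33/5b +113.924ms=3/10b
11) 2620.253ms=69/10b +113.924ms=3/10b
12) 2734.177ms=36/5b +113.924ms=3/10b
13) 2848.101ms=15/2b +569.62ms=3/2b
Σ=9b of 9 (158bpm 3/4) — PASS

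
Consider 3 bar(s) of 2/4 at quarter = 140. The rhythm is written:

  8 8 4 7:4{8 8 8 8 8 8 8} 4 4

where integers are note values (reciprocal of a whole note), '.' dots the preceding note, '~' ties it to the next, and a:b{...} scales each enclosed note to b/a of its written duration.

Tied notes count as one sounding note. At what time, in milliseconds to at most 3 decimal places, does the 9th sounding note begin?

1. 0.0ms @ 0 + 214.286ms (1/2)
2. 214.286ms @ 1/2 + 214.286ms (1/2)
3. 428.571ms @ 1 + 428.571ms (1)
4. 857.143ms @ 2 + 122.449ms (2/7)
5. 979.592ms @ 16/7 + 122.449ms (2/7)
6. 1102.041ms @ 18/7 + 122.449ms (2/7)
7. 1224.49ms @ 20/7 + 122.449ms (2/7)
8. 1346.939ms @ 22/7 + 122.449ms (2/7)
9. 1469.388ms @ 24/7 + 122.449ms (2/7)
10. 1591.837ms @ 26/7 + 122.449ms (2/7)
11. 1714.286ms @ 4 + 428.571ms (1)
12. 2142.857ms @ 5 + 428.571ms (1)

note 9 onset = 24/7b = 1469.388ms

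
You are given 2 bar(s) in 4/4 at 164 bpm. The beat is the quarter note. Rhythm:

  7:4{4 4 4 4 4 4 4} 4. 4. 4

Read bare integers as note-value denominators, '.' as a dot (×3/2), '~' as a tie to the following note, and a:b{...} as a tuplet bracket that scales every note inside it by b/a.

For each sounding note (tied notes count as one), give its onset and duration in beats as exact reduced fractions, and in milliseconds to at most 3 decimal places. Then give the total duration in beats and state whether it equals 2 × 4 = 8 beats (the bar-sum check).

1) 0.0ms=0b +209.059ms=4/7b
2) 209.059ms=4/7b +209.059ms=4/7b
3) 418.118ms=8/7b +209.059ms=4/7b
4) 627.178ms=12/7b +209.059ms=4/7b
5) 836.237ms=16/7b +209.059ms=4/7b
6) 1045.296ms=20/7b +209.059ms=4/7b
7) 1254.355ms=24/7b +209.059ms=4/7b
8) 1463.415ms=4b +548.78ms=3/2b
9) 2012.195ms=11/2b +548.78ms=3/2b
10) 2560.976ms=7b +365.854ms=1b
Σ=8b of 8 (164bpm 4/4) — PASS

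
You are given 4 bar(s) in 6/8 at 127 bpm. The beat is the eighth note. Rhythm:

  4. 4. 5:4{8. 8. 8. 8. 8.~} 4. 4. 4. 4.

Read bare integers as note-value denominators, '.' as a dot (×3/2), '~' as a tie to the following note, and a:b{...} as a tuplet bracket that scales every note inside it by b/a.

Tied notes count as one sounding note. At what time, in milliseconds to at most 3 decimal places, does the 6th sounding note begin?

1. 0.0ms @ 0 + 1417.323ms (3)
2. 1417.323ms @ 3 + 1417.323ms (3)
3. 2834.646ms @ 6 + 566.929ms (6/5)
4. 3401.575ms @ 36/5 + 566.929ms (6/5)
5. 3968.504ms @ 42/5 + 566.929ms (6/5)
6. 4535.433ms @ 48/5 + 566.929ms (6/5)
7. 5102.362ms @ 54/5 + 1984.252ms (21/5)
8. 7086.614ms @ 15 + 1417.323ms (3)
9. 8503.937ms @ 18 + 1417.323ms (3)
10. 9921.26ms @ 21 + 1417.323ms (3)

note 6 onset = 48/5b = 4535.433ms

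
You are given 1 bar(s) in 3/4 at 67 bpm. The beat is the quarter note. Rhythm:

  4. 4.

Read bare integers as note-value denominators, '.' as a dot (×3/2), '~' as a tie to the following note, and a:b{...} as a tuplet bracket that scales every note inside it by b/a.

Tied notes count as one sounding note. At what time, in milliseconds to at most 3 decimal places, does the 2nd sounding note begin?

1. 0.0ms @ 0 + 1343.284ms (3/2)
2. 1343.284ms @ 3/2 + 1343.284ms (3/2)

note 2 onset = 3/2b = 1343.284ms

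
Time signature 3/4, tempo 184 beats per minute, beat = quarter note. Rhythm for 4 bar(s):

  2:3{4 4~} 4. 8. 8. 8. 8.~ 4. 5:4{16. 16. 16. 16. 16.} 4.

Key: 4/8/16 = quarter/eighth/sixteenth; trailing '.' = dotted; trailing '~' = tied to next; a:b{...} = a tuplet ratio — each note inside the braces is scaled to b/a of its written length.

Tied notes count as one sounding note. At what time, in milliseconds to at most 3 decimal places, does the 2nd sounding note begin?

note 2 onset = 3/2b = 489.13ms

1. 0.0ms @ 0 + 489.13ms (3/2)
2. 489.13ms @ 3/2 + 978.261ms (3)
3. 1467.391ms @ 9/2 + 244.565ms (3/4)
4. 1711.957ms @ 21/4 + 244.565ms (3/4)
5. 1956.522ms @ 6 + 244.565ms (3/4)
6. 2201.087ms @ 27/4 + 733.696ms (9/4)
7. 2934.783ms @ 9 + 97.826ms (3/10)
8. 3032.609ms @ 93/10 + 97.826ms (3/10)
9. 3130.435ms @ 48/5 + 97.826ms (3/10)
10. 3228.261ms @ 99/10 + 97.826ms (3/10)
11. 3326.087ms @ 51/5 + 97.826ms (3/10)
12. 3423.913ms @ 21/2 + 489.13ms (3/2)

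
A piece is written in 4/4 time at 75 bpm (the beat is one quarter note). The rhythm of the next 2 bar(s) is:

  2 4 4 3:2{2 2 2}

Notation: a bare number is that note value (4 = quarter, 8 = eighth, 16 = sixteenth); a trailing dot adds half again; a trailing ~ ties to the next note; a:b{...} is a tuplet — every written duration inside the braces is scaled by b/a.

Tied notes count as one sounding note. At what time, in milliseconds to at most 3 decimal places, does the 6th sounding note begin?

note 6 onset = 20/3b = 5333.333ms

1. 0.0ms @ 0 + 1600.0ms (2)
2. 1600.0ms @ 2 + 800.0ms (1)
3. 2400.0ms @ 3 + 800.0ms (1)
4. 3200.0ms @ 4 + 1066.667ms (4/3)
5. 4266.667ms @ 16/3 + 1066.667ms (4/3)
6. 5333.333ms @ 20/3 + 1066.667ms (4/3)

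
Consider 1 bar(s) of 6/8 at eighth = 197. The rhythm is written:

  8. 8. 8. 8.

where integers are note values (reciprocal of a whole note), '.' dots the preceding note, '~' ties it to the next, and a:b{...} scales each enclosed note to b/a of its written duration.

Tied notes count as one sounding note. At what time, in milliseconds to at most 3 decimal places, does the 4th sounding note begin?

1. 0.0ms @ 0 + 456.853ms (3/2)
2. 456.853ms @ 3/2 + 456.853ms (3/2)
3. 913.706ms @ 3 + 456.853ms (3/2)
4. 1370.558ms @ 9/2 + 456.853ms (3/2)

note 4 onset = 9/2b = 1370.558ms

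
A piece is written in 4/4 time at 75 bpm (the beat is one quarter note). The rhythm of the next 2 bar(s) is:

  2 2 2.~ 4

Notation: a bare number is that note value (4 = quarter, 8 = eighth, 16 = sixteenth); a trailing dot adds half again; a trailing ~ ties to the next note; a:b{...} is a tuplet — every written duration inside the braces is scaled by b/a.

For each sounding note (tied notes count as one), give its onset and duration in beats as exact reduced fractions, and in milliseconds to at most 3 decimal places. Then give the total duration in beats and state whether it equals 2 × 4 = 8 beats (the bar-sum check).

1) 0.0ms=0b +1600.0ms=2b
2) 1600.0ms=2b +1600.0ms=2b
3) 3200.0ms=4b +3200.0ms=4b
Σ=8b of 8 (75bpm 4/4) — PASS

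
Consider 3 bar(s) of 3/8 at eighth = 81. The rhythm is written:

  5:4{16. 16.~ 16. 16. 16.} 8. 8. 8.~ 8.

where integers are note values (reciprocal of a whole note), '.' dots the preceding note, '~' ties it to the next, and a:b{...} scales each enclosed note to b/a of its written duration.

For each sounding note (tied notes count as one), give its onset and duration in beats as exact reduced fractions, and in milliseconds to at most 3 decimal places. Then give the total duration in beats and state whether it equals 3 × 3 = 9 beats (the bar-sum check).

1) 0.0ms=0b +444.444ms=3/5b
2) 444.444ms=3/5b +888.889ms=6/5b
3) 1333.333ms=9/5b +444.444ms=3/5b
4) 1777.778ms=12/5b +444.444ms=3/5b
5) 2222.222ms=3b +1111.111ms=3/2b
6) 3333.333ms=9/2b +1111.111ms=3/2b
7) 4444.444ms=6b +2222.222ms=3b
Σ=9b of 9 (81bpm 3/8) — PASS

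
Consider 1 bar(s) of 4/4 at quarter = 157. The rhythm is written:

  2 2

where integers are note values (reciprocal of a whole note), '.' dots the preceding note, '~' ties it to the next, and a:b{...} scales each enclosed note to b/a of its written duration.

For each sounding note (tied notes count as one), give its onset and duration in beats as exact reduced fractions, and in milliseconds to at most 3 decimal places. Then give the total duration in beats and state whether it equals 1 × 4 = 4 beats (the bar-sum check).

1) 0.0ms=0b +764.331ms=2b
2) 764.331ms=2b +764.331ms=2b
Σ=4b of 4 (157bpm 4/4) — PASS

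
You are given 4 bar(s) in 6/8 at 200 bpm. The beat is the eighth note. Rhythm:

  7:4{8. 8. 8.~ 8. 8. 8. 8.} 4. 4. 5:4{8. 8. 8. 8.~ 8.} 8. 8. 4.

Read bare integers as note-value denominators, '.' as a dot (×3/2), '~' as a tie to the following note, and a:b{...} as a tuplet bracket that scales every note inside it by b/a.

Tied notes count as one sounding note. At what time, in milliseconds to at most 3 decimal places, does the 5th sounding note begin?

note 5 onset = 30/7b = 1285.714ms

1. 0.0ms @ 0 + 257.143ms (6/7)
2. 257.143ms @ 6/7 + 257.143ms (6/7)
3. 514.286ms @ 12/7 + 514.286ms (12/7)
4. 1028.571ms @ 24/7 + 257.143ms (6/7)
5. 1285.714ms @ 30/7 + 257.143ms (6/7)
6. 1542.857ms @ 36/7 + 257.143ms (6/7)
7. 1800.0ms @ 6 + 900.0ms (3)
8. 2700.0ms @ 9 + 900.0ms (3)
9. 3600.0ms @ 12 + 360.0ms (6/5)
10. 3960.0ms @ 66/5 + 360.0ms (6/5)
11. 4320.0ms @ 72/5 + 360.0ms (6/5)
12. 4680.0ms @ 78/5 + 720.0ms (12/5)
13. 5400.0ms @ 18 + 450.0ms (3/2)
14. 5850.0ms @ 39/2 + 450.0ms (3/2)
15. 6300.0ms @ 21 + 900.0ms (3)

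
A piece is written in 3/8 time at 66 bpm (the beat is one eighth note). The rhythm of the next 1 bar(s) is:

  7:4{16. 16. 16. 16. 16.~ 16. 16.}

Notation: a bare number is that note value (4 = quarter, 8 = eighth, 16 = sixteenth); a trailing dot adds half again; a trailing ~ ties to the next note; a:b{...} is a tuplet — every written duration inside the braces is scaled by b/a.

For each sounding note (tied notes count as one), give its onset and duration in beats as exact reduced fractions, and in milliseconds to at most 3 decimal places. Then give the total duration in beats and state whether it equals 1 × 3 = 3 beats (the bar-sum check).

1) 0.0ms=0b +389.61ms=3/7b
2) 389.61ms=3/7b +389.61ms=3/7b
3) 779.221ms=6/7b +389.61ms=3/7b
4) 1168.831ms=9/7b +389.61ms=3/7b
5) 1558.442ms=12/7b +779.221ms=6/7b
6) 2337.662ms=18/7b +389.61ms=3/7b
Σ=3b of 3 (66bpm 3/8) — PASS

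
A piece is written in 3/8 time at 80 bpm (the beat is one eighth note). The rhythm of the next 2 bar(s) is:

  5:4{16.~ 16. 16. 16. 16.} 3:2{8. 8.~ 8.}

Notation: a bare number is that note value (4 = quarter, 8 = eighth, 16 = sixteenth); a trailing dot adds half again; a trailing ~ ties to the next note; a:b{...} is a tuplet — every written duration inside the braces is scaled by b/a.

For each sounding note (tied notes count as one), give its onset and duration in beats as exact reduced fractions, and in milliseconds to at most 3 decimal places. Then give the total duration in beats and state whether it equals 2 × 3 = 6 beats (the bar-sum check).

1) 0.0ms=0b +900.0ms=6/5b
2) 900.0ms=6/5b +450.0ms=3/5b
3) 1350.0ms=9/5b +450.0ms=3/5b
4) 1800.0ms=12/5b +450.0ms=3/5b
5) 2250.0ms=3b +750.0ms=1b
6) 3000.0ms=4b +1500.0ms=2b
Σ=6b of 6 (80bpm 3/8) — PASS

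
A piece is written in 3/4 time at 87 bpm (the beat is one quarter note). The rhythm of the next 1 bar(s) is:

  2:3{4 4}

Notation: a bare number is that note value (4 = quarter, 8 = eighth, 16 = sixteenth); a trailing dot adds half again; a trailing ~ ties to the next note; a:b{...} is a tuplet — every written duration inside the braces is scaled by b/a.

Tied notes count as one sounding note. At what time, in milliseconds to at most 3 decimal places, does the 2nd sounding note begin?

1. 0.0ms @ 0 + 1034.483ms (3/2)
2. 1034.483ms @ 3/2 + 1034.483ms (3/2)

note 2 onset = 3/2b = 1034.483ms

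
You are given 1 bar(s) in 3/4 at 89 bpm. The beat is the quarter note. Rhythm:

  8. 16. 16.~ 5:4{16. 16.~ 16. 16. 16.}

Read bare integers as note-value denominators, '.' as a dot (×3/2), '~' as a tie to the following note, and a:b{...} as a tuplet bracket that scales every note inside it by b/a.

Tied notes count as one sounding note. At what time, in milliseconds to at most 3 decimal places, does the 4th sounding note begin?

1. 0.0ms @ 0 + 505.618ms (3/4)
2. 505.618ms @ 3/4 + 252.809ms (3/8)
3. 758.427ms @ 9/8 + 455.056ms (27/40)
4. 1213.483ms @ 9/5 + 404.494ms (3/5)
5. 1617.978ms @ 12/5 + 202.247ms (3/10)
6. 1820.225ms @ 27/10 + 202.247ms (3/10)

note 4 onset = 9/5b = 1213.483ms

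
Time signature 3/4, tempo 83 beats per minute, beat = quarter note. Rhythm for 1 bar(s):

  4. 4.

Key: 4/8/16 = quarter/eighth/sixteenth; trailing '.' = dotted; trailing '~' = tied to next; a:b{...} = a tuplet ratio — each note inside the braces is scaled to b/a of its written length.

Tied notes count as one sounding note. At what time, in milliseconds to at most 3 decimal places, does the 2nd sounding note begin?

1. 0.0ms @ 0 + 1084.337ms (3/2)
2. 1084.337ms @ 3/2 + 1084.337ms (3/2)

note 2 onset = 3/2b = 1084.337ms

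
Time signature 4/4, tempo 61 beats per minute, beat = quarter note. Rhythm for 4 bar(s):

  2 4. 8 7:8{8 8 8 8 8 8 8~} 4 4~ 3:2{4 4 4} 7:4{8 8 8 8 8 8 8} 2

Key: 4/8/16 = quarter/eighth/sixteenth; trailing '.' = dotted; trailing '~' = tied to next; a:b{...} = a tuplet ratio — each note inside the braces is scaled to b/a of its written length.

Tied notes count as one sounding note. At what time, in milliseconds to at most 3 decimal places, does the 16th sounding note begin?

note 16 onset = 88/7b = 12365.34ms

1. 0.0ms @ 0 + 1967.213ms (2)
2. 1967.213ms @ 2 + 1475.41ms (3/2)
3. 3442.623ms @ 7/2 + 491.803ms (1/2)
4. 3934.426ms @ 4 + 562.061ms (4/7)
5. 4496.487ms @ 32/7 + 562.061ms (4/7)
6. 5058.548ms @ 36/7 + 562.061ms (4/7)
7. 5620.609ms @ 40/7 + 562.061ms (4/7)
8. 6182.67ms @ 44/7 + 562.061ms (4/7)
9. 6744.731ms @ 48/7 + 562.061ms (4/7)
10. 7306.792ms @ 52/7 + 1545.667ms (11/7)
11. 8852.459ms @ 9 + 1639.344ms (5/3)
12. 10491.803ms @ 32/3 + 655.738ms (2/3)
13. 11147.541ms @ 34/3 + 655.738ms (2/3)
14. 11803.279ms @ 12 + 281.03ms (2/7)
15. 12084.309ms @ 86/7 + 281.03ms (2/7)
16. 12365.34ms @ 88/7 + 281.03ms (2/7)
17. 12646.37ms @ 90/7 + 281.03ms (2/7)
18. 12927.4ms @ 92/7 + 281.03ms (2/7)
19. 13208.431ms @ 94/7 + 281.03ms (2/7)
20. 13489.461ms @ 96/7 + 281.03ms (2/7)
21. 13770.492ms @ 14 + 1967.213ms (2)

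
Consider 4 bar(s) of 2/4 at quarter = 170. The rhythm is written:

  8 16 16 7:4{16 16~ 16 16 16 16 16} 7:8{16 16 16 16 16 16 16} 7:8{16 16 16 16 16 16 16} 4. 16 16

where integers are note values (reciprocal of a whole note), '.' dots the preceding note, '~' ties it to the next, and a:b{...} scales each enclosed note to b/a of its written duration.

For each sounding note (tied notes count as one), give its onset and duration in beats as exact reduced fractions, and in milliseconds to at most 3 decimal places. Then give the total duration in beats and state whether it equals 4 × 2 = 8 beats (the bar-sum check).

1) 0.0ms=0b +176.471ms=1/2b
2) 176.471ms=1/2b +88.235ms=1/4b
3) 264.706ms=3/4b +88.235ms=1/4b
4) 352.941ms=1b +50.42ms=1/7b
5) 403.361ms=8/7b +100.84ms=2/7b
6) 504.202ms=10/7b +50.42ms=1/7b
7) 554.622ms=11/7b +50.42ms=1/7b
8) 605.042ms=12/7b +50.42ms=1/7b
9) 655.462ms=13/7b +50.42ms=1/7b
10) 705.882ms=2b +100.84ms=2/7b
11) 806.723ms=16/7b +100.84ms=2/7b
12) 907.563ms=18/7b +100.84ms=2/7b
13) 1008.403ms=20/7b +100.84ms=2/7b
14) 1109.244ms=22/7b +100.84ms=2/7b
15) 1210.084ms=24/7b +100.84ms=2/7b
16) 1310.924ms=26/7b +100.84ms=2/7b
17) 1411.765ms=4b +100.84ms=2/7b
18) 1512.605ms=30/7b +100.84ms=2/7b
19) 1613.445ms=32/7b +100.84ms=2/7b
20) 1714.286ms=34/7b +100.84ms=2/7b
21) 1815.126ms=36/7b +100.84ms=2/7b
22) 1915.966ms=38/7b +100.84ms=2/7b
23) 2016.807ms=40/7b +100.84ms=2/7b
24) 2117.647ms=6b +529.412ms=3/2b
25) 2647.059ms=15/2b +88.235ms=1/4b
26) 2735.294ms=31/4b +88.235ms=1/4b
Σ=8b of 8 (170bpm 2/4) — PASS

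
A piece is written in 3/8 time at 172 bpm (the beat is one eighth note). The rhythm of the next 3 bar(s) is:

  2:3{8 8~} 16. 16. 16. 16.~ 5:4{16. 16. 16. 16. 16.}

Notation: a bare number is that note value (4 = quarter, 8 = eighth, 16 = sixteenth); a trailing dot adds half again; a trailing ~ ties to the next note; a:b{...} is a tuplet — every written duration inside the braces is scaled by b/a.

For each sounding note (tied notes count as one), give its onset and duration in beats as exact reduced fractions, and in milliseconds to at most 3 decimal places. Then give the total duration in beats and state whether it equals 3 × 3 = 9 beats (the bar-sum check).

1) 0.0ms=0b +523.256ms=3/2b
2) 523.256ms=3/2b +784.884ms=9/4b
3) 1308.14ms=15/4b +261.628ms=3/4b
4) 1569.767ms=9/2b +261.628ms=3/4b
5) 1831.395ms=21/4b +470.93ms=27/20b
6) 2302.326ms=33/5b +209.302ms=3/5b
7) 2511.628ms=36/5b +209.302ms=3/5b
8) 2720.93ms=39/5b +209.302ms=3/5b
9) 2930.233ms=42/5b +209.302ms=3/5b
Σ=9b of 9 (172bpm 3/8) — PASS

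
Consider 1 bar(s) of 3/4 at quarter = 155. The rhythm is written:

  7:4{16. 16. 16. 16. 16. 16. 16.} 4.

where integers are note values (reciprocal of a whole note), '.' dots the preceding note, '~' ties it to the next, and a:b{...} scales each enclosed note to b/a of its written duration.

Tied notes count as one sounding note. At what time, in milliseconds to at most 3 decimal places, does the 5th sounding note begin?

1. 0.0ms @ 0 + 82.949ms (3/14)
2. 82.949ms @ 3/14 + 82.949ms (3/14)
3. 165.899ms @ 3/7 + 82.949ms (3/14)
4. 248.848ms @ 9/14 + 82.949ms (3/14)
5. 331.797ms @ 6/7 + 82.949ms (3/14)
6. 414.747ms @ 15/14 + 82.949ms (3/14)
7. 497.696ms @ 9/7 + 82.949ms (3/14)
8. 580.645ms @ 3/2 + 580.645ms (3/2)

note 5 onset = 6/7b = 331.797ms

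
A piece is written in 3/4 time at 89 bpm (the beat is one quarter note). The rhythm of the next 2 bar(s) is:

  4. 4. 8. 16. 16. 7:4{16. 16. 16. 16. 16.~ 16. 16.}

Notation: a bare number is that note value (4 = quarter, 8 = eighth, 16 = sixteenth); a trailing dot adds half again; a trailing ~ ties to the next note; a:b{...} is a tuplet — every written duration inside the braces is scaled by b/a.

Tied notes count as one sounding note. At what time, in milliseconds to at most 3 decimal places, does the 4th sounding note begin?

1. 0.0ms @ 0 + 1011.236ms (3/2)
2. 1011.236ms @ 3/2 + 1011.236ms (3/2)
3. 2022.472ms @ 3 + 505.618ms (3/4)
4. 2528.09ms @ 15/4 + 252.809ms (3/8)
5. 2780.899ms @ 33/8 + 252.809ms (3/8)
6. 3033.708ms @ 9/2 + 144.462ms (3/14)
7. 3178.17ms @ 33/7 + 144.462ms (3/14)
8. 3322.632ms @ 69/14 + 144.462ms (3/14)
9. 3467.095ms @ 36/7 + 144.462ms (3/14)
10. 3611.557ms @ 75/14 + 288.925ms (3/7)
11. 3900.482ms @ 81/14 + 144.462ms (3/14)

note 4 onset = 15/4b = 2528.09ms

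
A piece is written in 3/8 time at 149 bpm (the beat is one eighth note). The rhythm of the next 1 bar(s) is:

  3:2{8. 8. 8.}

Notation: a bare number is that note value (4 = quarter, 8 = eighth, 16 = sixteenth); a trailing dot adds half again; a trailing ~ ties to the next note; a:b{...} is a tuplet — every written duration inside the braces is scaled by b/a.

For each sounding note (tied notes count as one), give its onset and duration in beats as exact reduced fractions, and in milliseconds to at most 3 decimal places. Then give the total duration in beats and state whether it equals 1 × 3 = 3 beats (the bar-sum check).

1) 0.0ms=0b +402.685ms=1b
2) 402.685ms=1b +402.685ms=1b
3) 805.369ms=2b +402.685ms=1b
Σ=3b of 3 (149bpm 3/8) — PASS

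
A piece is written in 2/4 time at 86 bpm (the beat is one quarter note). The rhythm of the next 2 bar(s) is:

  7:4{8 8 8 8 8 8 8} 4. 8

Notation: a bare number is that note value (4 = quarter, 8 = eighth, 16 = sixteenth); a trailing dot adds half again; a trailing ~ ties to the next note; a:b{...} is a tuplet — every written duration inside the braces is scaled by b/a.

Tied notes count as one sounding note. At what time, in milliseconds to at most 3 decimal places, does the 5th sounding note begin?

note 5 onset = 8/7b = 797.342ms

1. 0.0ms @ 0 + 199.336ms (2/7)
2. 199.336ms @ 2/7 + 199.336ms (2/7)
3. 398.671ms @ 4/7 + 199.336ms (2/7)
4. 598.007ms @ 6/7 + 199.336ms (2/7)
5. 797.342ms @ 8/7 + 199.336ms (2/7)
6. 996.678ms @ 10/7 + 199.336ms (2/7)
7. 1196.013ms @ 12/7 + 199.336ms (2/7)
8. 1395.349ms @ 2 + 1046.512ms (3/2)
9. 2441.86ms @ 7/2 + 348.837ms (1/2)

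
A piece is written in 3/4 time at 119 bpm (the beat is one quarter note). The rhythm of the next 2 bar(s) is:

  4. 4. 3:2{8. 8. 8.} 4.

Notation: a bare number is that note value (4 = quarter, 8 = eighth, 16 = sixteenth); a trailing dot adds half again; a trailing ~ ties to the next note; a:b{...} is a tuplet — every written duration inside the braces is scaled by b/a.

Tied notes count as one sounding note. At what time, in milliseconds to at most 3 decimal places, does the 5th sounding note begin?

note 5 onset = 4b = 2016.807ms

1. 0.0ms @ 0 + 756.303ms (3/2)
2. 756.303ms @ 3/2 + 756.303ms (3/2)
3. 1512.605ms @ 3 + 252.101ms (1/2)
4. 1764.706ms @ 7/2 + 252.101ms (1/2)
5. 2016.807ms @ 4 + 252.101ms (1/2)
6. 2268.908ms @ 9/2 + 756.303ms (3/2)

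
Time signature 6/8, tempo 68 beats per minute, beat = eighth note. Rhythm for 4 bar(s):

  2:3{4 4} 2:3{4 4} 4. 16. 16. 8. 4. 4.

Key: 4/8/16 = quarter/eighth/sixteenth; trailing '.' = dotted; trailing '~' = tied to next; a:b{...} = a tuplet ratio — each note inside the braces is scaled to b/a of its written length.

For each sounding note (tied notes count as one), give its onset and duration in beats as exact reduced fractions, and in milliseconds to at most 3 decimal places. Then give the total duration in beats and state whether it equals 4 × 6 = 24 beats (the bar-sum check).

1) 0.0ms=0b +2647.059ms=3b
2) 2647.059ms=3b +2647.059ms=3b
3) 5294.118ms=6b +2647.059ms=3b
4) 7941.176ms=9b +2647.059ms=3b
5) 10588.235ms=12b +2647.059ms=3b
6) 13235.294ms=15b +661.765ms=3/4b
7) 13897.059ms=63/4b +661.765ms=3/4b
8) 14558.824ms=33/2b +1323.529ms=3/2b
9) 15882.353ms=18b +2647.059ms=3b
10) 18529.412ms=21b +2647.059ms=3b
Σ=24b of 24 (68bpm 6/8) — PASS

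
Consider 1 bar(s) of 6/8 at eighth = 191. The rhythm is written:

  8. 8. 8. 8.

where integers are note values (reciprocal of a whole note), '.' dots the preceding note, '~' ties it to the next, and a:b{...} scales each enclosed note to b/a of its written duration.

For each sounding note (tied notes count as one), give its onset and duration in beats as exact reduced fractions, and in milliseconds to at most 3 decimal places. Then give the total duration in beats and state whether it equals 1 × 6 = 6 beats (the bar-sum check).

1) 0.0ms=0b +471.204ms=3/2b
2) 471.204ms=3/2b +471.204ms=3/2b
3) 942.408ms=3b +471.204ms=3/2b
4) 1413.613ms=9/2b +471.204ms=3/2b
Σ=6b of 6 (191bpm 6/8) — PASS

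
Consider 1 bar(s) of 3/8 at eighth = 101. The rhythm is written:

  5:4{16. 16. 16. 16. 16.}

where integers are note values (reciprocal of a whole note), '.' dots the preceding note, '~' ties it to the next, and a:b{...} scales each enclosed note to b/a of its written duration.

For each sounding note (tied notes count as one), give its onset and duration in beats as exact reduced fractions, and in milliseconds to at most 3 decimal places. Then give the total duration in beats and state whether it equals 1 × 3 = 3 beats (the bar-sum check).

1) 0.0ms=0b +356.436ms=3/5b
2) 356.436ms=3/5b +356.436ms=3/5b
3) 712.871ms=6/5b +356.436ms=3/5b
4) 1069.307ms=9/5b +356.436ms=3/5b
5) 1425.743ms=12/5b +356.436ms=3/5b
Σ=3b of 3 (101bpm 3/8) — PASS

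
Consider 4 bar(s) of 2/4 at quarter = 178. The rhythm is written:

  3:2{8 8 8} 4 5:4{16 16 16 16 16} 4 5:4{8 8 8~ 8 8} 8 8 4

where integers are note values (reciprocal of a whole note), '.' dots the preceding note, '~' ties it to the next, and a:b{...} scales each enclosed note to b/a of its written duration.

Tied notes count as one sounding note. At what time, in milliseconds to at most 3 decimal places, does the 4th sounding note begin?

note 4 onset = 1b = 337.079ms

1. 0.0ms @ 0 + 112.36ms (1/3)
2. 112.36ms @ 1/3 + 112.36ms (1/3)
3. 224.719ms @ 2/3 + 112.36ms (1/3)
4. 337.079ms @ 1 + 337.079ms (1)
5. 674.157ms @ 2 + 67.416ms (1/5)
6. 741.573ms @ 11/5 + 67.416ms (1/5)
7. 808.989ms @ 12/5 + 67.416ms (1/5)
8. 876.404ms @ 13/5 + 67.416ms (1/5)
9. 943.82ms @ 14/5 + 67.416ms (1/5)
10. 1011.236ms @ 3 + 337.079ms (1)
11. 1348.315ms @ 4 + 134.831ms (2/5)
12. 1483.146ms @ 22/5 + 134.831ms (2/5)
13. 1617.978ms @ 24/5 + 269.663ms (4/5)
14. 1887.64ms @ 28/5 + 134.831ms (2/5)
15. 2022.472ms @ 6 + 168.539ms (1/2)
16. 2191.011ms @ 13/2 + 168.539ms (1/2)
17. 2359.551ms @ 7 + 337.079ms (1)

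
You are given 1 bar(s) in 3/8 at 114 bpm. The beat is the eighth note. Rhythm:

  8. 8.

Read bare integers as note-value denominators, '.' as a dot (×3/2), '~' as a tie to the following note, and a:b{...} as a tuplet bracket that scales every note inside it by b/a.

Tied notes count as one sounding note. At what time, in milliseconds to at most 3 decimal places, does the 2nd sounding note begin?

1. 0.0ms @ 0 + 789.474ms (3/2)
2. 789.474ms @ 3/2 + 789.474ms (3/2)

note 2 onset = 3/2b = 789.474ms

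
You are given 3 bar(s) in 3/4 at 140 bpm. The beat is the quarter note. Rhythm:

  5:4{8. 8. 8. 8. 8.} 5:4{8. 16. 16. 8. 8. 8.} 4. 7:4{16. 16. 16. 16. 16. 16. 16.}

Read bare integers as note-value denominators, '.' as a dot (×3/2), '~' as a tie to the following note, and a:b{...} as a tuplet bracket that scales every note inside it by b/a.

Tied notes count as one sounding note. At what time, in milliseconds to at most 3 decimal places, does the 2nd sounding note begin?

1. 0.0ms @ 0 + 257.143ms (3/5)
2. 257.143ms @ 3/5 + 257.143ms (3/5)
3. 514.286ms @ 6/5 + 257.143ms (3/5)
4. 771.429ms @ 9/5 + 257.143ms (3/5)
5. 1028.571ms @ 12/5 + 257.143ms (3/5)
6. 1285.714ms @ 3 + 257.143ms (3/5)
7. 1542.857ms @ 18/5 + 128.571ms (3/10)
8. 1671.429ms @ 39/10 + 128.571ms (3/10)
9. 1800.0ms @ 21/5 + 257.143ms (3/5)
10. 2057.143ms @ 24/5 + 257.143ms (3/5)
11. 2314.286ms @ 27/5 + 257.143ms (3/5)
12. 2571.429ms @ 6 + 642.857ms (3/2)
13. 3214.286ms @ 15/2 + 91.837ms (3/14)
14. 3306.122ms @ 54/7 + 91.837ms (3/14)
15. 3397.959ms @ 111/14 + 91.837ms (3/14)
16. 3489.796ms @ 57/7 + 91.837ms (3/14)
17. 3581.633ms @ 117/14 + 91.837ms (3/14)
18. 3673.469ms @ 60/7 + 91.837ms (3/14)
19. 3765.306ms @ 123/14 + 91.837ms (3/14)

note 2 onset = 3/5b = 257.143ms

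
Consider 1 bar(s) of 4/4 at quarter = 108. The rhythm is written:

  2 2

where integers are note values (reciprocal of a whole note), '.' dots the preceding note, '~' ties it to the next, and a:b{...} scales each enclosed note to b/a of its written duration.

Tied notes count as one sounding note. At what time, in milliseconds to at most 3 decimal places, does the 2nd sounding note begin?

note 2 onset = 2b = 1111.111ms

1. 0.0ms @ 0 + 1111.111ms (2)
2. 1111.111ms @ 2 + 1111.111ms (2)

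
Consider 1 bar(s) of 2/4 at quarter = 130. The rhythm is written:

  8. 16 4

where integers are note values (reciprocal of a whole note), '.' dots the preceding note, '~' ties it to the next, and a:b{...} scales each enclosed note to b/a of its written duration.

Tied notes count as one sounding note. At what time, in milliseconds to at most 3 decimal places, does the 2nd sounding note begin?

1. 0.0ms @ 0 + 346.154ms (3/4)
2. 346.154ms @ 3/4 + 115.385ms (1/4)
3. 461.538ms @ 1 + 461.538ms (1)

note 2 onset = 3/4b = 346.154ms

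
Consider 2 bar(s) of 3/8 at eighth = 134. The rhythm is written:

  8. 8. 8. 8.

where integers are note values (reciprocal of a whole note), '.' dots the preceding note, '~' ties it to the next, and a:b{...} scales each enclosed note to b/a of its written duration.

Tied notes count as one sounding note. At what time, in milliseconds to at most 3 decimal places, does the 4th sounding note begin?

1. 0.0ms @ 0 + 671.642ms (3/2)
2. 671.642ms @ 3/2 + 671.642ms (3/2)
3. 1343.284ms @ 3 + 671.642ms (3/2)
4. 2014.925ms @ 9/2 + 671.642ms (3/2)

note 4 onset = 9/2b = 2014.925ms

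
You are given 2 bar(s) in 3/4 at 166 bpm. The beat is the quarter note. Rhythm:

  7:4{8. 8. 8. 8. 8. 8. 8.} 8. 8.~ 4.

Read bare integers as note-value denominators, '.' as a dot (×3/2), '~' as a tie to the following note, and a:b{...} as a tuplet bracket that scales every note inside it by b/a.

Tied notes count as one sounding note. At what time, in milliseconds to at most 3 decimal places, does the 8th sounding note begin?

1. 0.0ms @ 0 + 154.905ms (3/7)
2. 154.905ms @ 3/7 + 154.905ms (3/7)
3. 309.811ms @ 6/7 + 154.905ms (3/7)
4. 464.716ms @ 9/7 + 154.905ms (3/7)
5. 619.621ms @ 12/7 + 154.905ms (3/7)
6. 774.527ms @ 15/7 + 154.905ms (3/7)
7. 929.432ms @ 18/7 + 154.905ms (3/7)
8. 1084.337ms @ 3 + 271.084ms (3/4)
9. 1355.422ms @ 15/4 + 813.253ms (9/4)

note 8 onset = 3b = 1084.337ms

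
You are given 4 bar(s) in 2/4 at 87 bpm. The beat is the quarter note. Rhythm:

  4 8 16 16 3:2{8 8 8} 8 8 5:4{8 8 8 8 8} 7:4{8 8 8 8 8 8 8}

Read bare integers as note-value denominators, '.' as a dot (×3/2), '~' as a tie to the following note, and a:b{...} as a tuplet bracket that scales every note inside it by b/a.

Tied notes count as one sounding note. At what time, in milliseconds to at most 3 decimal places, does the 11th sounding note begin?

note 11 onset = 22/5b = 3034.483ms

1. 0.0ms @ 0 + 689.655ms (1)
2. 689.655ms @ 1 + 344.828ms (1/2)
3. 1034.483ms @ 3/2 + 172.414ms (1/4)
4. 1206.897ms @ 7/4 + 172.414ms (1/4)
5. 1379.31ms @ 2 + 229.885ms (1/3)
6. 1609.195ms @ 7/3 + 229.885ms (1/3)
7. 1839.08ms @ 8/3 + 229.885ms (1/3)
8. 2068.966ms @ 3 + 344.828ms (1/2)
9. 2413.793ms @ 7/2 + 344.828ms (1/2)
10. 2758.621ms @ 4 + 275.862ms (2/5)
11. 3034.483ms @ 22/5 + 275.862ms (2/5)
12. 3310.345ms @ 24/5 + 275.862ms (2/5)
13. 3586.207ms @ 26/5 + 275.862ms (2/5)
14. 3862.069ms @ 28/5 + 275.862ms (2/5)
15. 4137.931ms @ 6 + 197.044ms (2/7)
16. 4334.975ms @ 44/7 + 197.044ms (2/7)
17. 4532.02ms @ 46/7 + 197.044ms (2/7)
18. 4729.064ms @ 48/7 + 197.044ms (2/7)
19. 4926.108ms @ 50/7 + 197.044ms (2/7)
20. 5123.153ms @ 52/7 + 197.044ms (2/7)
21. 5320.197ms @ 54/7 + 197.044ms (2/7)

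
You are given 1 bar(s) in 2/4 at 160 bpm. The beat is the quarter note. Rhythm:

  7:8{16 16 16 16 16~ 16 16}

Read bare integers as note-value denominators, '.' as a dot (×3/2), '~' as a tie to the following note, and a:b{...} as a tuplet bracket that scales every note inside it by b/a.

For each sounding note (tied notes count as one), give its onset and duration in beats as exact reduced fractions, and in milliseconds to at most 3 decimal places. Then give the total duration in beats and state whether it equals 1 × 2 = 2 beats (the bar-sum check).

1) 0.0ms=0b +107.143ms=2/7b
2) 107.143ms=2/7b +107.143ms=2/7b
3) 214.286ms=4/7b +107.143ms=2/7b
4) 321.429ms=6/7b +107.143ms=2/7b
5) 428.571ms=8/7b +214.286ms=4/7b
6) 642.857ms=12/7b +107.143ms=2/7b
Σ=2b of 2 (160bpm 2/4) — PASS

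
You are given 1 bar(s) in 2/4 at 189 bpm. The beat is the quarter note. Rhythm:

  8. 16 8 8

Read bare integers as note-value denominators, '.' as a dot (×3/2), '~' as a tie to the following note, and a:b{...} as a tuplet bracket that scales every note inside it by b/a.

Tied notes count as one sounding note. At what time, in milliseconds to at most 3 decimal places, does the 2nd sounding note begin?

note 2 onset = 3/4b = 238.095ms

1. 0.0ms @ 0 + 238.095ms (3/4)
2. 238.095ms @ 3/4 + 79.365ms (1/4)
3. 317.46ms @ 1 + 158.73ms (1/2)
4. 476.19ms @ 3/2 + 158.73ms (1/2)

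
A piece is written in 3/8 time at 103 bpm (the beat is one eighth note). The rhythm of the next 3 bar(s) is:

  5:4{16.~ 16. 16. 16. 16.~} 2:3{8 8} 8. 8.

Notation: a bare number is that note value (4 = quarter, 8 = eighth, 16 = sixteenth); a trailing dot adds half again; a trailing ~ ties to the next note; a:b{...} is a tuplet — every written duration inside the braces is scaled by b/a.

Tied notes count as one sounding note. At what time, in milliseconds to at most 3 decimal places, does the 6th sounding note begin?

1. 0.0ms @ 0 + 699.029ms (6/5)
2. 699.029ms @ 6/5 + 349.515ms (3/5)
3. 1048.544ms @ 9/5 + 349.515ms (3/5)
4. 1398.058ms @ 12/5 + 1223.301ms (21/10)
5. 2621.359ms @ 9/2 + 873.786ms (3/2)
6. 3495.146ms @ 6 + 873.786ms (3/2)
7. 4368.932ms @ 15/2 + 873.786ms (3/2)

note 6 onset = 6b = 3495.146ms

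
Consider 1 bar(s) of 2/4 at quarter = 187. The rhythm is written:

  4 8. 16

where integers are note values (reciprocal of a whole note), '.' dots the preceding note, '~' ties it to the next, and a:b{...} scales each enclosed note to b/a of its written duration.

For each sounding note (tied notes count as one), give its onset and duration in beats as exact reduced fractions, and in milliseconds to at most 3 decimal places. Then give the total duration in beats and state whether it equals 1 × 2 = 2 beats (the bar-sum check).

1) 0.0ms=0b +320.856ms=1b
2) 320.856ms=1b +240.642ms=3/4b
3) 561.497ms=7/4b +80.214ms=1/4b
Σ=2b of 2 (187bpm 2/4) — PASS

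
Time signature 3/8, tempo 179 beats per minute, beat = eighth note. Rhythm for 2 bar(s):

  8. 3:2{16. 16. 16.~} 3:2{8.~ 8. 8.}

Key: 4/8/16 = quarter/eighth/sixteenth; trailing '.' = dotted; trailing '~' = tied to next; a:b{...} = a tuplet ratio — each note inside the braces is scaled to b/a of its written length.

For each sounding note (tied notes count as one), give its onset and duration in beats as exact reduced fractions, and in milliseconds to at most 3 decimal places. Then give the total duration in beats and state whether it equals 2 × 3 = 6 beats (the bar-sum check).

1) 0.0ms=0b +502.793ms=3/2b
2) 502.793ms=3/2b +167.598ms=1/2b
3) 670.391ms=2b +167.598ms=1/2b
4) 837.989ms=5/2b +837.989ms=5/2b
5) 1675.978ms=5b +335.196ms=1b
Σ=6b of 6 (179bpm 3/8) — PASS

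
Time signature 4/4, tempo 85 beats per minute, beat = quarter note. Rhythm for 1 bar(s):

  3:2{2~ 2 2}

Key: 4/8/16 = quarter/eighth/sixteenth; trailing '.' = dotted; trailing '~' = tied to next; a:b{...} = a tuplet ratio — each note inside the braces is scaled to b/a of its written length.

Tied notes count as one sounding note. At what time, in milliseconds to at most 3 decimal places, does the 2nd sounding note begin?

note 2 onset = 8/3b = 1882.353ms

1. 0.0ms @ 0 + 1882.353ms (8/3)
2. 1882.353ms @ 8/3 + 941.176ms (4/3)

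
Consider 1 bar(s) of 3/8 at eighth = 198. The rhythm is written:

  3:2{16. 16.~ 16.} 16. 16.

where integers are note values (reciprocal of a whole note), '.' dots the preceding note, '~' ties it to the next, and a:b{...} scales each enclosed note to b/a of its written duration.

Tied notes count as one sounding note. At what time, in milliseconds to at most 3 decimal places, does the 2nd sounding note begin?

note 2 onset = 1/2b = 151.515ms

1. 0.0ms @ 0 + 151.515ms (1/2)
2. 151.515ms @ 1/2 + 303.03ms (1)
3. 454.545ms @ 3/2 + 227.273ms (3/4)
4. 681.818ms @ 9/4 + 227.273ms (3/4)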